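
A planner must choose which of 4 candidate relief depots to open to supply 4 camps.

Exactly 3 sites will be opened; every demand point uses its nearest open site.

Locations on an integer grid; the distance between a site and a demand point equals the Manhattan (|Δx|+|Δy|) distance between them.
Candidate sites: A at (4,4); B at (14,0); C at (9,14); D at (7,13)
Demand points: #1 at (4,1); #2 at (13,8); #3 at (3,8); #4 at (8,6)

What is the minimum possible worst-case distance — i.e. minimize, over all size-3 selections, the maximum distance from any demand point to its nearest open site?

9

Open {A, B, C}.
  Farthest demand point is #2 at distance 9 (to B); all others are ≤ 9.
With {A, B, D} the worst case is 9.
With {A, C, D} the worst case is 10.
No size-3 selection achieves below 9.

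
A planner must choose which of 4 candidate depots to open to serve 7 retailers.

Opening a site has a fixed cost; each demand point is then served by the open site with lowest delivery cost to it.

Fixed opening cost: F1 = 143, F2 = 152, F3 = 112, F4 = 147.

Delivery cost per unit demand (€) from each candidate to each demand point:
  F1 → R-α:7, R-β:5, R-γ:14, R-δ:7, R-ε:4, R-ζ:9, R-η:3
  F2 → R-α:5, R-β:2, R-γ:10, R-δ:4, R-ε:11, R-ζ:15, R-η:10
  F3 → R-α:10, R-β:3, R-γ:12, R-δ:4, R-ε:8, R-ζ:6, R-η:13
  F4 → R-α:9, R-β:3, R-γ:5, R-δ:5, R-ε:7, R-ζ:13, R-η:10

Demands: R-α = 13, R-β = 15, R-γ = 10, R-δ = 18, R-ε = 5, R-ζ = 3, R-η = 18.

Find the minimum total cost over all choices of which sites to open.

663

Open {F1, F2}: assign each demand point to its cheapest open site.
  R-α→F2 13×5=65, R-β→F2 15×2=30, R-γ→F2 10×10=100, R-δ→F2 18×4=72, R-ε→F1 5×4=20, R-ζ→F1 3×9=27, R-η→F1 18×3=54
  delivery cost 368, fixed 295 → total 663.
Compare {F1, F4}: delivery cost 377 + fixed 290 = 667.
Compare {F1, F3}: delivery cost 420 + fixed 255 = 675.
Compare {F1}: delivery cost 533 + fixed 143 = 676.
All other subsets cost ≥ 667. Minimum total cost: 663.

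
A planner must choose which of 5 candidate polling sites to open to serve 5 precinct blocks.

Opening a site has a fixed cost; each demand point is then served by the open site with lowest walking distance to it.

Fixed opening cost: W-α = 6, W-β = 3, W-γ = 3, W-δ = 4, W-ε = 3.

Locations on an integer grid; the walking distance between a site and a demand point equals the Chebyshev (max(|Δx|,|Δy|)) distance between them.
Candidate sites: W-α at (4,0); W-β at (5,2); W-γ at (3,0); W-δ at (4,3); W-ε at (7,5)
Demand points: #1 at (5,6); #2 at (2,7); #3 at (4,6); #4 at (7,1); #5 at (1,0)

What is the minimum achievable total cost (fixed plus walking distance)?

Open {W-δ}: assign each demand point to its cheapest open site.
  #1→W-δ 3, #2→W-δ 4, #3→W-δ 3, #4→W-δ 3, #5→W-δ 3
  walking distance 16, fixed 4 → total 20.
Compare {W-β}: walking distance 19 + fixed 3 = 22.
Compare {W-β, W-δ}: walking distance 15 + fixed 7 = 22.
Compare {W-β, W-ε}: walking distance 16 + fixed 6 = 22.
All other subsets cost ≥ 22. Minimum total cost: 20.

20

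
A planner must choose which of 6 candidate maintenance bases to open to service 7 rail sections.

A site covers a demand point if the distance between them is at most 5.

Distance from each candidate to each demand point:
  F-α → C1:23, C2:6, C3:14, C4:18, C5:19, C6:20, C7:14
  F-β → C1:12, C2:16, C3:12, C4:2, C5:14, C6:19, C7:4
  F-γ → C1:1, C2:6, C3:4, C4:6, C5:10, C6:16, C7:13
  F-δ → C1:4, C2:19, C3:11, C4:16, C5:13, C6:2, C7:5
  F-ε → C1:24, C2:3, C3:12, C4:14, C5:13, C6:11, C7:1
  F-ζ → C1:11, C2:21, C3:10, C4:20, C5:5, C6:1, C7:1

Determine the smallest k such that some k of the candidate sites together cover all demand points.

4

Coverage sets (demand points within 5 of each site):
  F-α: {}
  F-β: {C4, C7}
  F-γ: {C1, C3}
  F-δ: {C1, C6, C7}
  F-ε: {C2, C7}
  F-ζ: {C5, C6, C7}
No 3 sites suffice: every size-3 union leaves at least one demand point uncovered.
But {F-β, F-γ, F-ε, F-ζ} covers everything, so the minimum is 4.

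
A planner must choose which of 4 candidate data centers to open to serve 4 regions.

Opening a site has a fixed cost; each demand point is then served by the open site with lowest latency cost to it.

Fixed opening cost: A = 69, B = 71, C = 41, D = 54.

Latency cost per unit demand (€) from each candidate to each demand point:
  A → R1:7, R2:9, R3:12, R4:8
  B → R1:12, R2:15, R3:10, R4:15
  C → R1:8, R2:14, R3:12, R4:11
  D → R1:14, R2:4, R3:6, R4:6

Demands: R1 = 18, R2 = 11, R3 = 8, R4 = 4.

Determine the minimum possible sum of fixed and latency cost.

Open {C, D}: assign each demand point to its cheapest open site.
  R1→C 18×8=144, R2→D 11×4=44, R3→D 8×6=48, R4→D 4×6=24
  latency cost 260, fixed 95 → total 355.
Compare {A, D}: latency cost 242 + fixed 123 = 365.
Compare {A, C, D}: latency cost 242 + fixed 164 = 406.
Compare {A}: latency cost 353 + fixed 69 = 422.
All other subsets cost ≥ 365. Minimum total cost: 355.

355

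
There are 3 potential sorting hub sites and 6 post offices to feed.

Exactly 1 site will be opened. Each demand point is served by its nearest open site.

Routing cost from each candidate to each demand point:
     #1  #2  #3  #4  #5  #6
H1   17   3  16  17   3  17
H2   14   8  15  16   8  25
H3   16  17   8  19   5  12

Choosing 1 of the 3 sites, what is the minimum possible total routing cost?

Open {H1}.
  #1→H1 17, #2→H1 3, #3→H1 16, #4→H1 17, #5→H1 3, #6→H1 17  ⇒ total 73.
Compare {H3}: total 77.
Compare {H2}: total 86.

73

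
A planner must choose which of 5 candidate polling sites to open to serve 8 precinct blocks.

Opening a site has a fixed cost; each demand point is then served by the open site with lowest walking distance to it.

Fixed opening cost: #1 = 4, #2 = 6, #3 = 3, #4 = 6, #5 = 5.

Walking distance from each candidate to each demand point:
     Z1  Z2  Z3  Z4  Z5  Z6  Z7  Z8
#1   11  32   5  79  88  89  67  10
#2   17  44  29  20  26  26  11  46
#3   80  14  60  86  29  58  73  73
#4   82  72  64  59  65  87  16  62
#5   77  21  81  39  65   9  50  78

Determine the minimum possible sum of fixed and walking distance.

Open {#1, #2, #3, #5}: assign each demand point to its cheapest open site.
  Z1→#1 11, Z2→#3 14, Z3→#1 5, Z4→#2 20, Z5→#2 26, Z6→#5 9, Z7→#2 11, Z8→#1 10
  walking distance 106, fixed 18 → total 124.
Compare {#1, #2, #5}: walking distance 113 + fixed 15 = 128.
Compare {#1, #2, #3, #4, #5}: walking distance 106 + fixed 24 = 130.
Compare {#1, #2, #4, #5}: walking distance 113 + fixed 21 = 134.
All other subsets cost ≥ 128. Minimum total cost: 124.

124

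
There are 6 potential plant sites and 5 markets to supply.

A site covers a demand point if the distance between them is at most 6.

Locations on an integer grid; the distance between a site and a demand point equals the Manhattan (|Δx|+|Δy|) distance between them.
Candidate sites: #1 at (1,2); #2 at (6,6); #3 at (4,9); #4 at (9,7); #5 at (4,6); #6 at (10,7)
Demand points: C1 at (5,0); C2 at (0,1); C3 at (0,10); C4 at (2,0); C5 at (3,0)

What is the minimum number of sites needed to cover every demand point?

Coverage sets (demand points within 6 of each site):
  #1: {C1, C2, C4, C5}
  #2: {}
  #3: {C3}
  #4: {}
  #5: {}
  #6: {}
No single site covers all 5 demand points.
But {#1, #3} covers everything, so the minimum is 2.

2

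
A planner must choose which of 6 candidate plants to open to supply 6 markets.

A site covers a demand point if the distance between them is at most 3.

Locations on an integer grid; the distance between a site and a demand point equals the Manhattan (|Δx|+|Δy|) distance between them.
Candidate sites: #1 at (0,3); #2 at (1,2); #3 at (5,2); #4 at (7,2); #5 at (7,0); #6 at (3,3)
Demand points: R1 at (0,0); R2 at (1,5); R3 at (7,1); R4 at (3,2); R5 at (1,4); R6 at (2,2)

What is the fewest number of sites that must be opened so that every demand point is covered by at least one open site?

Coverage sets (demand points within 3 of each site):
  #1: {R1, R2, R5, R6}
  #2: {R1, R2, R4, R5, R6}
  #3: {R3, R4, R6}
  #4: {R3}
  #5: {R3}
  #6: {R4, R5, R6}
No single site covers all 6 demand points.
But {#1, #3} covers everything, so the minimum is 2.

2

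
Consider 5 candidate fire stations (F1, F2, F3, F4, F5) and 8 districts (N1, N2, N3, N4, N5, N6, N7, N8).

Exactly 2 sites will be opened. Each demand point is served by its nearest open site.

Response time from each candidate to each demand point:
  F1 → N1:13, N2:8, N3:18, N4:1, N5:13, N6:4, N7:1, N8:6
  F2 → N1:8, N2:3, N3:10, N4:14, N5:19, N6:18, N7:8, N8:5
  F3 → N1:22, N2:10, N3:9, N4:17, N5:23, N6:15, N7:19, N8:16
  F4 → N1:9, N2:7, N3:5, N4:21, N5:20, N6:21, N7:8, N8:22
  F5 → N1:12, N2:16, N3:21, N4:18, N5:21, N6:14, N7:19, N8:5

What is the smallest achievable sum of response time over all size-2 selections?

Open {F1, F2}.
  N1→F2 8, N2→F2 3, N3→F2 10, N4→F1 1, N5→F1 13, N6→F1 4, N7→F1 1, N8→F2 5  ⇒ total 45.
Compare {F1, F4}: total 46.
Compare {F1, F3}: total 55.
No size-2 selection does better; minimum is 45.

45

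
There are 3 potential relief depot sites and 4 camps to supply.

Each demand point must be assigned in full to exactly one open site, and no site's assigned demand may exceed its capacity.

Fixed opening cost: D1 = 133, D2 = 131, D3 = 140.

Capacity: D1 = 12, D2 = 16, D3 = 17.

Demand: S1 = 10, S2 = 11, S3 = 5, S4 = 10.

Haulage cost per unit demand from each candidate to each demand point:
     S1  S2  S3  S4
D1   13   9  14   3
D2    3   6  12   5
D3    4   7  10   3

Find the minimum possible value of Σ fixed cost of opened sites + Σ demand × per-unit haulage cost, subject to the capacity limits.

590

Open {D1, D2, D3}; cheapest assignment that respects the capacities:
  D1 (cap 12, load 10): S4 — cost 10×3 = 30
  D2 (cap 16, load 11): S2 — cost 11×6 = 66
  D3 (cap 17, load 15): S1, S3 — cost 10×4 + 5×10 = 90
  Shipping 186, fixed 404 → total 590.
  Any other capacity-feasible assignment to {D1, D2, D3} ships for at least 186.
Total demand is 36 and no other set of sites has combined capacity ≥ 36, so {D1, D2, D3} is the only feasible choice of open sites. Minimum: 590.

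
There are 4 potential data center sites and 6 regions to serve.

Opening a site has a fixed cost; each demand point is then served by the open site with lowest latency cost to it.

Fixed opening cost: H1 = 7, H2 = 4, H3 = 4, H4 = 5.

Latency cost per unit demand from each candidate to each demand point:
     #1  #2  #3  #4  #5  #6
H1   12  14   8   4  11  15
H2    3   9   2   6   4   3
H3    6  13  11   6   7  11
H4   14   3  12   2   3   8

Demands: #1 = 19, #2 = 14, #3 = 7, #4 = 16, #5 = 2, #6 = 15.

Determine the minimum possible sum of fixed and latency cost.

Open {H2, H4}: assign each demand point to its cheapest open site.
  #1→H2 19×3=57, #2→H4 14×3=42, #3→H2 7×2=14, #4→H4 16×2=32, #5→H4 2×3=6, #6→H2 15×3=45
  latency cost 196, fixed 9 → total 205.
Compare {H2, H3, H4}: latency cost 196 + fixed 13 = 209.
Compare {H1, H2, H4}: latency cost 196 + fixed 16 = 212.
Compare {H1, H2, H3, H4}: latency cost 196 + fixed 20 = 216.
All other subsets cost ≥ 209. Minimum total cost: 205.

205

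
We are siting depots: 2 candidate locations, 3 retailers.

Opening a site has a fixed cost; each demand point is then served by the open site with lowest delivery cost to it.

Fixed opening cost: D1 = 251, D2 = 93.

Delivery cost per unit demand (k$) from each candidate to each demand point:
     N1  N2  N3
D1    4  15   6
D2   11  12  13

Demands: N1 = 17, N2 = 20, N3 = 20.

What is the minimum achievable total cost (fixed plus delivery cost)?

Open {D1}: assign each demand point to its cheapest open site.
  N1→D1 17×4=68, N2→D1 20×15=300, N3→D1 20×6=120
  delivery cost 488, fixed 251 → total 739.
Compare {D1, D2}: delivery cost 428 + fixed 344 = 772.
Compare {D2}: delivery cost 687 + fixed 93 = 780.

739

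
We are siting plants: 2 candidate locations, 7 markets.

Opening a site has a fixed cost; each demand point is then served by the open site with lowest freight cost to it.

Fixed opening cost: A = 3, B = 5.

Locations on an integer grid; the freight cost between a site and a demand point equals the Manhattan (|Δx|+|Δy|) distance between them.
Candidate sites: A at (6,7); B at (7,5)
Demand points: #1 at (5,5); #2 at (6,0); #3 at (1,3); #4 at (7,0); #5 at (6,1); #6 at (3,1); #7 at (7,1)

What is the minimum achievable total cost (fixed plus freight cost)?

Open {B}: assign each demand point to its cheapest open site.
  #1→B 2, #2→B 6, #3→B 8, #4→B 5, #5→B 5, #6→B 8, #7→B 4
  freight cost 38, fixed 5 → total 43.
Compare {A, B}: freight cost 38 + fixed 8 = 46.
Compare {A}: freight cost 49 + fixed 3 = 52.

43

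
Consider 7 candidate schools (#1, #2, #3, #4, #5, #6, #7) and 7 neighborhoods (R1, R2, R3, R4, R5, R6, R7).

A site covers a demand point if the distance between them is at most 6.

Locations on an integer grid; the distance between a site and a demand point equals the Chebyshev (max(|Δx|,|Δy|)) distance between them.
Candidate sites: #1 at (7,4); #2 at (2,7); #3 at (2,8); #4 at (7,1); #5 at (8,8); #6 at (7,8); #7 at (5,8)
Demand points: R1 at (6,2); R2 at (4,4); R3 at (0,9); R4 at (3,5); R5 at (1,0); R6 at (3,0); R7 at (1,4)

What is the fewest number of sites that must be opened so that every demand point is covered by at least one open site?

2

Coverage sets (demand points within 6 of each site):
  #1: {R1, R2, R4, R5, R6, R7}
  #2: {R1, R2, R3, R4, R7}
  #3: {R1, R2, R3, R4, R7}
  #4: {R1, R2, R4, R5, R6, R7}
  #5: {R1, R2, R4}
  #6: {R1, R2, R4, R7}
  #7: {R1, R2, R3, R4, R7}
No single site covers all 7 demand points.
But {#1, #2} covers everything, so the minimum is 2.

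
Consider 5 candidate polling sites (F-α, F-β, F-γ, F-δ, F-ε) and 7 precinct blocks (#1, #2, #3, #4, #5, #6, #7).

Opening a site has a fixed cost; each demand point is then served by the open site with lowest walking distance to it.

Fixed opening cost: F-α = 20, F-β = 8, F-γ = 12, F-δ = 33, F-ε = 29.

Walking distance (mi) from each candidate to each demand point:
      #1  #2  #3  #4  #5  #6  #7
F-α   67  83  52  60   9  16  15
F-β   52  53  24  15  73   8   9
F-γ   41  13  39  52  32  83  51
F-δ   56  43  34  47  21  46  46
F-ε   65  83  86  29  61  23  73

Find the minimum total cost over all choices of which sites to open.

Open {F-α, F-β, F-γ}: assign each demand point to its cheapest open site.
  #1→F-γ 41, #2→F-γ 13, #3→F-β 24, #4→F-β 15, #5→F-α 9, #6→F-β 8, #7→F-β 9
  walking distance 119, fixed 40 → total 159.
Compare {F-β, F-γ}: walking distance 142 + fixed 20 = 162.
Compare {F-β, F-γ, F-δ}: walking distance 131 + fixed 53 = 184.
Compare {F-α, F-β, F-γ, F-ε}: walking distance 119 + fixed 69 = 188.
All other subsets cost ≥ 162. Minimum total cost: 159.

159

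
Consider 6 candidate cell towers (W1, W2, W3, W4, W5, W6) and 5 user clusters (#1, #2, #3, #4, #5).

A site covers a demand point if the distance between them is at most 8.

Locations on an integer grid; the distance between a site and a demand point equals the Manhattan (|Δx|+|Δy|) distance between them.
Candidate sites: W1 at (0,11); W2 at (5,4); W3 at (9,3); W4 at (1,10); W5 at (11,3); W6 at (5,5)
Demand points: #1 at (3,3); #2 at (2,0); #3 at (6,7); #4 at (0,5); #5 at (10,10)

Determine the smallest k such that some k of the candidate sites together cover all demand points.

2

Coverage sets (demand points within 8 of each site):
  W1: {#4}
  W2: {#1, #2, #3, #4}
  W3: {#1, #3, #5}
  W4: {#3, #4}
  W5: {#1, #5}
  W6: {#1, #2, #3, #4}
No single site covers all 5 demand points.
But {W2, W3} covers everything, so the minimum is 2.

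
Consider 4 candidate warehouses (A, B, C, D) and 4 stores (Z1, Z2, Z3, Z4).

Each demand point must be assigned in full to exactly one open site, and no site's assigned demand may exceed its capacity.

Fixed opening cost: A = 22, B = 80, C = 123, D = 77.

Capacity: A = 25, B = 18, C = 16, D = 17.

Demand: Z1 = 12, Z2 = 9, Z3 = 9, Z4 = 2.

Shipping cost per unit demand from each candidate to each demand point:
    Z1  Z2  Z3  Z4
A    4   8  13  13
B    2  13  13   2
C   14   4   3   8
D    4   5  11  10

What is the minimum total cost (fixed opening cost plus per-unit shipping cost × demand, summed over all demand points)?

Open {A, C}; cheapest assignment that respects the capacities:
  A (cap 25, load 21): Z1, Z2 — cost 12×4 + 9×8 = 120
  C (cap 16, load 11): Z3, Z4 — cost 9×3 + 2×8 = 43
  Shipping 163, fixed 145 → total 308.
  Any other capacity-feasible assignment to {A, C} ships for at least 163.
Compare {A, B}: its best feasible assignment gives total 319.
Compare {A, D}: its best feasible assignment gives total 329.
Every other set of open sites that can feasibly serve all demand totals ≥ 319 even under its best assignment. Minimum: 308.

308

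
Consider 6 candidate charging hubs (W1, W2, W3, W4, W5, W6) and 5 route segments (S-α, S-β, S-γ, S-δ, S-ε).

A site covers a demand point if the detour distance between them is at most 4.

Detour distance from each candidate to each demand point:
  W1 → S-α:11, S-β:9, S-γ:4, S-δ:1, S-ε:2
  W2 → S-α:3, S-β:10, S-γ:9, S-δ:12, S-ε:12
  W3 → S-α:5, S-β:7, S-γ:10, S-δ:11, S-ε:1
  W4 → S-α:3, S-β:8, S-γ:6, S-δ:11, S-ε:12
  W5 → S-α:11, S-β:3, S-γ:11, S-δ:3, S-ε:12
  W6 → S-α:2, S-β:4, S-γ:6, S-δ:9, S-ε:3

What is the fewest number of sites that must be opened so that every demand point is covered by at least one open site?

2

Coverage sets (demand points within 4 of each site):
  W1: {S-γ, S-δ, S-ε}
  W2: {S-α}
  W3: {S-ε}
  W4: {S-α}
  W5: {S-β, S-δ}
  W6: {S-α, S-β, S-ε}
No single site covers all 5 demand points.
But {W1, W6} covers everything, so the minimum is 2.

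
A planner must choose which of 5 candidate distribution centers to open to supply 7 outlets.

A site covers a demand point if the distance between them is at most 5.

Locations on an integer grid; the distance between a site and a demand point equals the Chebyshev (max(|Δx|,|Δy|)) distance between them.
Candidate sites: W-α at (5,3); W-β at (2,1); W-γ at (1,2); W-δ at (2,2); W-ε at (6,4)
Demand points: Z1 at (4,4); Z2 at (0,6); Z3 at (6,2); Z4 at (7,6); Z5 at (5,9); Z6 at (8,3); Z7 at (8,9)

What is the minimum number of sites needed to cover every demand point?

2

Coverage sets (demand points within 5 of each site):
  W-α: {Z1, Z2, Z3, Z4, Z6}
  W-β: {Z1, Z2, Z3, Z4}
  W-γ: {Z1, Z2, Z3}
  W-δ: {Z1, Z2, Z3, Z4}
  W-ε: {Z1, Z3, Z4, Z5, Z6, Z7}
No single site covers all 7 demand points.
But {W-α, W-ε} covers everything, so the minimum is 2.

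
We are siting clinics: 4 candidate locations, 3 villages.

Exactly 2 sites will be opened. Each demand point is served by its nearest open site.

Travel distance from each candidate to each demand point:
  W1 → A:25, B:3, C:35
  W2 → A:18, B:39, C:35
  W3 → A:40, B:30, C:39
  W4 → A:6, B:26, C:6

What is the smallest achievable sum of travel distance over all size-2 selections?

15

Open {W1, W4}.
  A→W4 6, B→W1 3, C→W4 6  ⇒ total 15.
Compare {W2, W4}: total 38.
Compare {W3, W4}: total 38.
No size-2 selection does better; minimum is 15.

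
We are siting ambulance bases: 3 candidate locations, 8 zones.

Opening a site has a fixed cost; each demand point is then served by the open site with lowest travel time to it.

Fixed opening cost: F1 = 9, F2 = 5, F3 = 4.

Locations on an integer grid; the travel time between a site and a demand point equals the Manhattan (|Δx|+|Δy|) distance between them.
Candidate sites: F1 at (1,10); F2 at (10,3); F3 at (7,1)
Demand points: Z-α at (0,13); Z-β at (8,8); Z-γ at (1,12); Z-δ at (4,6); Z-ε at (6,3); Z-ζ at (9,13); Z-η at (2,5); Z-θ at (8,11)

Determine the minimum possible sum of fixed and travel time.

Open {F1, F3}: assign each demand point to its cheapest open site.
  Z-α→F1 4, Z-β→F3 8, Z-γ→F1 2, Z-δ→F1 7, Z-ε→F3 3, Z-ζ→F1 11, Z-η→F1 6, Z-θ→F1 8
  travel time 49, fixed 13 → total 62.
Compare {F1, F2}: travel time 49 + fixed 14 = 63.
Compare {F1, F2, F3}: travel time 48 + fixed 18 = 66.
Compare {F1}: travel time 59 + fixed 9 = 68.
All other subsets cost ≥ 63. Minimum total cost: 62.

62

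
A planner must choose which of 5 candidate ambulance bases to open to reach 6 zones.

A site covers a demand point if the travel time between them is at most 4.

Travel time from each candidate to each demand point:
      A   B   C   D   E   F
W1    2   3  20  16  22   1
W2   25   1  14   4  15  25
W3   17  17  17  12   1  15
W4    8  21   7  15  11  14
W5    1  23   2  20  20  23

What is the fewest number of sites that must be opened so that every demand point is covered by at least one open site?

4

Coverage sets (demand points within 4 of each site):
  W1: {A, B, F}
  W2: {B, D}
  W3: {E}
  W4: {}
  W5: {A, C}
No 3 sites suffice: every size-3 union leaves at least one demand point uncovered.
But {W1, W2, W3, W5} covers everything, so the minimum is 4.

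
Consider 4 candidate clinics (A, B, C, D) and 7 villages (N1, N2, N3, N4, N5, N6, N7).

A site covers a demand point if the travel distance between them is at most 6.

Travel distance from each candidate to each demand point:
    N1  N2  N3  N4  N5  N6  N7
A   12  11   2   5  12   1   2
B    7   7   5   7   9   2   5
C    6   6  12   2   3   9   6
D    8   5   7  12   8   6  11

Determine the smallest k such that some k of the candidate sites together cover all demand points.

2

Coverage sets (demand points within 6 of each site):
  A: {N3, N4, N6, N7}
  B: {N3, N6, N7}
  C: {N1, N2, N4, N5, N7}
  D: {N2, N6}
No single site covers all 7 demand points.
But {A, C} covers everything, so the minimum is 2.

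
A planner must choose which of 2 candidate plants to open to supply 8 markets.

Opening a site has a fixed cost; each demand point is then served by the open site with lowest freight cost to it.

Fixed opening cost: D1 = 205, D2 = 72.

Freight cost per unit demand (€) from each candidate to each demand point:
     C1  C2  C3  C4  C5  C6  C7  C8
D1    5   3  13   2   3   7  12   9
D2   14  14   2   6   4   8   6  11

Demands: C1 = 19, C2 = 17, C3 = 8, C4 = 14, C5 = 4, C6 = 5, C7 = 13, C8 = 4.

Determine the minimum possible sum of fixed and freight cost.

628

Open {D1, D2}: assign each demand point to its cheapest open site.
  C1→D1 19×5=95, C2→D1 17×3=51, C3→D2 8×2=16, C4→D1 14×2=28, C5→D1 4×3=12, C6→D1 5×7=35, C7→D2 13×6=78, C8→D1 4×9=36
  freight cost 351, fixed 277 → total 628.
Compare {D1}: freight cost 517 + fixed 205 = 722.
Compare {D2}: freight cost 782 + fixed 72 = 854.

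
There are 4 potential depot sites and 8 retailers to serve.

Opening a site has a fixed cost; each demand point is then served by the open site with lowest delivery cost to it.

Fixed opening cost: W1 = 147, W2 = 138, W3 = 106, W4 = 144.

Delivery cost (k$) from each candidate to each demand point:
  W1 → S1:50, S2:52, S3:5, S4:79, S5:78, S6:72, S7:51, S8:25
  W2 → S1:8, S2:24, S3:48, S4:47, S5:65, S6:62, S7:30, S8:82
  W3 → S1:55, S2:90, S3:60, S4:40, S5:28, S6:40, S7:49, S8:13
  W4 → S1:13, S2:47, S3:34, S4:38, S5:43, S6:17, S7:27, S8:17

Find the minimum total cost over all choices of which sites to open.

380

Open {W4}: assign each demand point to its cheapest open site.
  S1→W4 13, S2→W4 47, S3→W4 34, S4→W4 38, S5→W4 43, S6→W4 17, S7→W4 27, S8→W4 17
  delivery cost 236, fixed 144 → total 380.
Compare {W3, W4}: delivery cost 217 + fixed 250 = 467.
Compare {W2, W3}: delivery cost 231 + fixed 244 = 475.
Compare {W3}: delivery cost 375 + fixed 106 = 481.
All other subsets cost ≥ 467. Minimum total cost: 380.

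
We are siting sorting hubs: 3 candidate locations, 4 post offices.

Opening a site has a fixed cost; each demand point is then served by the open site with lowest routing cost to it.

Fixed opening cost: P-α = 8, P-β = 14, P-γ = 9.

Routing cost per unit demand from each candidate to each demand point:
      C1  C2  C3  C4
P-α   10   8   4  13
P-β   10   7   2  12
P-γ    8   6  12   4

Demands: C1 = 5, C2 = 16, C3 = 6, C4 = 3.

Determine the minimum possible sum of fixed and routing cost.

183

Open {P-β, P-γ}: assign each demand point to its cheapest open site.
  C1→P-γ 5×8=40, C2→P-γ 16×6=96, C3→P-β 6×2=12, C4→P-γ 3×4=12
  routing cost 160, fixed 23 → total 183.
Compare {P-α, P-γ}: routing cost 172 + fixed 17 = 189.
Compare {P-α, P-β, P-γ}: routing cost 160 + fixed 31 = 191.
Compare {P-β}: routing cost 210 + fixed 14 = 224.
All other subsets cost ≥ 189. Minimum total cost: 183.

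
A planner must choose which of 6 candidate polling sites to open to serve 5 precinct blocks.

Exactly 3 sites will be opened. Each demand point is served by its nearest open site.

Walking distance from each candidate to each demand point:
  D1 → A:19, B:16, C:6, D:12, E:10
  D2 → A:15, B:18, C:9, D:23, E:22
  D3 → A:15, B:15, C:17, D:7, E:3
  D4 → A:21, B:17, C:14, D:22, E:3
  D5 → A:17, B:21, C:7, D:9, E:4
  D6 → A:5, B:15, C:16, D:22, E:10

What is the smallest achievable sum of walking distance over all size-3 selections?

36

Open {D1, D3, D6}.
  A→D6 5, B→D3 15, C→D1 6, D→D3 7, E→D3 3  ⇒ total 36.
Compare {D3, D5, D6}: total 37.
Compare {D1, D5, D6}: total 39.
No size-3 selection does better; minimum is 36.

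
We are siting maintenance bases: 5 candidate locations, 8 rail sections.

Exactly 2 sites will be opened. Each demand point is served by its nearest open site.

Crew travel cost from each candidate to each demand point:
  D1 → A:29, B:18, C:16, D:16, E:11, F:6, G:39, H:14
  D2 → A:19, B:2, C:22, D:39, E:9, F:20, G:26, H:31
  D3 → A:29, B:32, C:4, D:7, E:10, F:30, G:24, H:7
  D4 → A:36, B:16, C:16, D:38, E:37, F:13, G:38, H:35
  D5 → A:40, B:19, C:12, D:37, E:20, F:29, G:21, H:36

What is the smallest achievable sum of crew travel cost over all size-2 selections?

92

Open {D2, D3}.
  A→D2 19, B→D2 2, C→D3 4, D→D3 7, E→D2 9, F→D2 20, G→D3 24, H→D3 7  ⇒ total 92.
Compare {D1, D3}: total 105.
Compare {D1, D2}: total 108.
No size-2 selection does better; minimum is 92.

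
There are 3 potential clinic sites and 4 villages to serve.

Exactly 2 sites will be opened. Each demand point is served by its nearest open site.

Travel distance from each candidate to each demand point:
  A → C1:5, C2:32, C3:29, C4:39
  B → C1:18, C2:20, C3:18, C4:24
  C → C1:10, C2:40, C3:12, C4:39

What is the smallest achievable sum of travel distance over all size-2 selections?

Open {B, C}.
  C1→C 10, C2→B 20, C3→C 12, C4→B 24  ⇒ total 66.
Compare {A, B}: total 67.
Compare {A, C}: total 88.

66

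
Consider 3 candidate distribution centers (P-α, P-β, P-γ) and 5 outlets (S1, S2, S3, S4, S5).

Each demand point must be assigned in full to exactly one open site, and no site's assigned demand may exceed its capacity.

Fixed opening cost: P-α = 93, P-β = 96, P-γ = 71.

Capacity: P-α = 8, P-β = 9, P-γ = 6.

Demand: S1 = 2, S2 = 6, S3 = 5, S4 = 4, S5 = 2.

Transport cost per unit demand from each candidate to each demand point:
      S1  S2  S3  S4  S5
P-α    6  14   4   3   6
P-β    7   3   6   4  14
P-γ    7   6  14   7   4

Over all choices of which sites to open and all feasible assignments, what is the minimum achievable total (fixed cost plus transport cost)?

Open {P-α, P-β, P-γ}; cheapest assignment that respects the capacities:
  P-α (cap 8, load 7): S1, S3 — cost 2×6 + 5×4 = 32
  P-β (cap 9, load 6): S2 — cost 6×3 = 18
  P-γ (cap 6, load 6): S4, S5 — cost 4×7 + 2×4 = 36
  Shipping 86, fixed 260 → total 346.
  Any other capacity-feasible assignment to {P-α, P-β, P-γ} ships for at least 86.
Total demand is 19 and no other set of sites has combined capacity ≥ 19, so {P-α, P-β, P-γ} is the only feasible choice of open sites. Minimum: 346.

346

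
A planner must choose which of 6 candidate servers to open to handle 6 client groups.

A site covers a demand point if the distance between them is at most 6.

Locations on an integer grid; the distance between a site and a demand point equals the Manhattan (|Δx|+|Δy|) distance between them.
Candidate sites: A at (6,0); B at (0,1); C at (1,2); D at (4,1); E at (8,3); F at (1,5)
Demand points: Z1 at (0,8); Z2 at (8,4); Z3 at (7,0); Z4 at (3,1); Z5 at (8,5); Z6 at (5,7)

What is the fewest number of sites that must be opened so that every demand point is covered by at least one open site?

Coverage sets (demand points within 6 of each site):
  A: {Z2, Z3, Z4}
  B: {Z4}
  C: {Z4}
  D: {Z3, Z4}
  E: {Z2, Z3, Z5}
  F: {Z1, Z4, Z6}
No single site covers all 6 demand points.
But {E, F} covers everything, so the minimum is 2.

2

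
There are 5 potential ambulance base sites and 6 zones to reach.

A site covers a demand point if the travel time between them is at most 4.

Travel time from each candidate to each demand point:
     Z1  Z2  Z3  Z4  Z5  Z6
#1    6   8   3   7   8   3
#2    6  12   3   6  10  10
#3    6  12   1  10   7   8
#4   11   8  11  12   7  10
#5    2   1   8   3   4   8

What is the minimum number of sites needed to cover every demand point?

Coverage sets (demand points within 4 of each site):
  #1: {Z3, Z6}
  #2: {Z3}
  #3: {Z3}
  #4: {}
  #5: {Z1, Z2, Z4, Z5}
No single site covers all 6 demand points.
But {#1, #5} covers everything, so the minimum is 2.

2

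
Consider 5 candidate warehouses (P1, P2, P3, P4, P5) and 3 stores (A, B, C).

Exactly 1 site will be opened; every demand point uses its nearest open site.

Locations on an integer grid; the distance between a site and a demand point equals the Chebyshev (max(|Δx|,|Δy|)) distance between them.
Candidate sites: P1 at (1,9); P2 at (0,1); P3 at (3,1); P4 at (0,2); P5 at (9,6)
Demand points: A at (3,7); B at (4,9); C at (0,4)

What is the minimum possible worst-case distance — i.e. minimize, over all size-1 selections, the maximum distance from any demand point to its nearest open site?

Open {P1}.
  Farthest demand point is C at distance 5 (to P1); all others are ≤ 5.
With {P4} the worst case is 7.
With {P2} the worst case is 8.
No size-1 selection achieves below 5.

5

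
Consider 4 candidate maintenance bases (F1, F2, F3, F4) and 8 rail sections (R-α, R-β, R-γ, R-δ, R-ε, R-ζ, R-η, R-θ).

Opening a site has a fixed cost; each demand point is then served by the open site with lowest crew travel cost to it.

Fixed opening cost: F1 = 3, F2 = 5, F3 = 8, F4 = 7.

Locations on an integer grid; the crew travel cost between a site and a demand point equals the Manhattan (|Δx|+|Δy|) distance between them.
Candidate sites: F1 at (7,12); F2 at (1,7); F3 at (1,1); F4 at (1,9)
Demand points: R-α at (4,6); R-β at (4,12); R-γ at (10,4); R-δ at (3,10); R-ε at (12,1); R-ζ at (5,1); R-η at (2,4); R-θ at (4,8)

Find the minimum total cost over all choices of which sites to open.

Open {F1, F2, F3}: assign each demand point to its cheapest open site.
  R-α→F2 4, R-β→F1 3, R-γ→F1 11, R-δ→F2 5, R-ε→F3 11, R-ζ→F3 4, R-η→F2 4, R-θ→F2 4
  crew travel cost 46, fixed 16 → total 62.
Compare {F1, F3, F4}: crew travel cost 46 + fixed 18 = 64.
Compare {F1, F2}: crew travel cost 57 + fixed 8 = 65.
Compare {F1, F3}: crew travel cost 54 + fixed 11 = 65.
All other subsets cost ≥ 64. Minimum total cost: 62.

62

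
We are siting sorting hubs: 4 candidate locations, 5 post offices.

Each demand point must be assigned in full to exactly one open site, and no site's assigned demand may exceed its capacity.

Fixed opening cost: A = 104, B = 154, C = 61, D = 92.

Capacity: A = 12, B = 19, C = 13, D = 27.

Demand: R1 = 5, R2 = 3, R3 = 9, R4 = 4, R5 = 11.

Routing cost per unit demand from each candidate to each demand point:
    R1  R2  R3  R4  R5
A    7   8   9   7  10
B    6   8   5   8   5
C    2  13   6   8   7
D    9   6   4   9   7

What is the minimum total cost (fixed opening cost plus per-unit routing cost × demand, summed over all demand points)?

Open {C, D}; cheapest assignment that respects the capacities:
  C (cap 13, load 9): R1, R4 — cost 5×2 + 4×8 = 42
  D (cap 27, load 23): R2, R3, R5 — cost 3×6 + 9×4 + 11×7 = 131
  Shipping 173, fixed 153 → total 326.
  Any other capacity-feasible assignment to {C, D} ships for at least 173.
Compare {A, D}: its best feasible assignment gives total 390.
Compare {B, C}: its best feasible assignment gives total 410.
Every other set of open sites that can feasibly serve all demand totals ≥ 390 even under its best assignment. Minimum: 326.

326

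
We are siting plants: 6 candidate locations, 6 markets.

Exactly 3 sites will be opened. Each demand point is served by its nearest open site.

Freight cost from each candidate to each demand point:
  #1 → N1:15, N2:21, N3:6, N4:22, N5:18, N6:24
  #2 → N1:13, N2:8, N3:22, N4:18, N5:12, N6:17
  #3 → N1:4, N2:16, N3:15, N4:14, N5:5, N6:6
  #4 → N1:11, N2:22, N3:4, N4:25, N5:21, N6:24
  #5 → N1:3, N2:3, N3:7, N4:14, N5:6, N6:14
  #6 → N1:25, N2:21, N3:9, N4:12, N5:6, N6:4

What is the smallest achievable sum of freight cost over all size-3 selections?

32

Open {#4, #5, #6}.
  N1→#5 3, N2→#5 3, N3→#4 4, N4→#6 12, N5→#5 6, N6→#6 4  ⇒ total 32.
Compare {#1, #5, #6}: total 34.
Compare {#3, #5, #6}: total 34.
No size-3 selection does better; minimum is 32.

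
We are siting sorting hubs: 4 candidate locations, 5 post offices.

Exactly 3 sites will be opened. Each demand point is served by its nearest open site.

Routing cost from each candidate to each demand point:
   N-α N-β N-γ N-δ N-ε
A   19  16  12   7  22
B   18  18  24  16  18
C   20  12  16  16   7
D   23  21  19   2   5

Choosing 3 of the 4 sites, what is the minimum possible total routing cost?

Open {A, C, D}.
  N-α→A 19, N-β→C 12, N-γ→A 12, N-δ→D 2, N-ε→D 5  ⇒ total 50.
Compare {A, B, D}: total 53.
Compare {B, C, D}: total 53.
No size-3 selection does better; minimum is 50.

50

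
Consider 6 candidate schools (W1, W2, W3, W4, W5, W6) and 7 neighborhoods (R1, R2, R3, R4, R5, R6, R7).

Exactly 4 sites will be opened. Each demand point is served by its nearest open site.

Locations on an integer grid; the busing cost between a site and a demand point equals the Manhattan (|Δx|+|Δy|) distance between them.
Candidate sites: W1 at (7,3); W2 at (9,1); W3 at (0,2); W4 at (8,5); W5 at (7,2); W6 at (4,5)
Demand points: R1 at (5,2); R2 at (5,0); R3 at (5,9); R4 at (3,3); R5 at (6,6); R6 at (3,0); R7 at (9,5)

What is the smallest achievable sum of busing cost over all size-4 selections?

Open {W3, W4, W5, W6}.
  R1→W5 2, R2→W5 4, R3→W6 5, R4→W6 3, R5→W4 3, R6→W3 5, R7→W4 1  ⇒ total 23.
Compare {W1, W4, W5, W6}: total 24.
Compare {W2, W4, W5, W6}: total 24.
No size-4 selection does better; minimum is 23.

23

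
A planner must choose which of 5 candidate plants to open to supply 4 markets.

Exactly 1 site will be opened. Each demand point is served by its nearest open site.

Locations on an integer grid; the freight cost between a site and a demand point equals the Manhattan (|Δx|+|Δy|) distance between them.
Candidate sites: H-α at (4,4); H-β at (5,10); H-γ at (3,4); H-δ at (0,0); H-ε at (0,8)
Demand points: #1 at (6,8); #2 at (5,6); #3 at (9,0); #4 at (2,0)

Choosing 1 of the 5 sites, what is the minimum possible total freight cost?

Open {H-α}.
  #1→H-α 6, #2→H-α 3, #3→H-α 9, #4→H-α 6  ⇒ total 24.
Compare {H-γ}: total 26.
Compare {H-β}: total 34.
No size-1 selection does better; minimum is 24.

24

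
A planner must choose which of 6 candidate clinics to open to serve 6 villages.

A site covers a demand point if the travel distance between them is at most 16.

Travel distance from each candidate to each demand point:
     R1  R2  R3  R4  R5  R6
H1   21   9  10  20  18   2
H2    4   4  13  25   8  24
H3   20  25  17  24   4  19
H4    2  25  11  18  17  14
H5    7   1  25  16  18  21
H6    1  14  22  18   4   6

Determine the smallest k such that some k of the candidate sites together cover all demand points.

Coverage sets (demand points within 16 of each site):
  H1: {R2, R3, R6}
  H2: {R1, R2, R3, R5}
  H3: {R5}
  H4: {R1, R3, R6}
  H5: {R1, R2, R4}
  H6: {R1, R2, R5, R6}
No 2 sites suffice: every size-2 union leaves at least one demand point uncovered.
But {H1, H2, H5} covers everything, so the minimum is 3.

3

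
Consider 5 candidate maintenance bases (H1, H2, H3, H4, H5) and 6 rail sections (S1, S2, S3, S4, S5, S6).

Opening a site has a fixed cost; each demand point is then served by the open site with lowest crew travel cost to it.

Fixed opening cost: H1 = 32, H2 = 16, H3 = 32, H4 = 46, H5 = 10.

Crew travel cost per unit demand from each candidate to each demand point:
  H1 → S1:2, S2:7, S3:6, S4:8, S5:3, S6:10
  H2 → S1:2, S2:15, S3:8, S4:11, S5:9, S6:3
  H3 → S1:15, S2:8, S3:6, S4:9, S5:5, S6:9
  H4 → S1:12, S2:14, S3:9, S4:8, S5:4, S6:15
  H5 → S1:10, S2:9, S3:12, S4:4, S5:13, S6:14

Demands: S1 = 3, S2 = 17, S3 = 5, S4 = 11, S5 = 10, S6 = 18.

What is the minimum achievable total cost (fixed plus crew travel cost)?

341

Open {H1, H2, H5}: assign each demand point to its cheapest open site.
  S1→H1 3×2=6, S2→H1 17×7=119, S3→H1 5×6=30, S4→H5 11×4=44, S5→H1 10×3=30, S6→H2 18×3=54
  crew travel cost 283, fixed 58 → total 341.
Compare {H1, H2, H3, H5}: crew travel cost 283 + fixed 90 = 373.
Compare {H1, H2}: crew travel cost 327 + fixed 48 = 375.
Compare {H2, H3, H5}: crew travel cost 320 + fixed 58 = 378.
All other subsets cost ≥ 373. Minimum total cost: 341.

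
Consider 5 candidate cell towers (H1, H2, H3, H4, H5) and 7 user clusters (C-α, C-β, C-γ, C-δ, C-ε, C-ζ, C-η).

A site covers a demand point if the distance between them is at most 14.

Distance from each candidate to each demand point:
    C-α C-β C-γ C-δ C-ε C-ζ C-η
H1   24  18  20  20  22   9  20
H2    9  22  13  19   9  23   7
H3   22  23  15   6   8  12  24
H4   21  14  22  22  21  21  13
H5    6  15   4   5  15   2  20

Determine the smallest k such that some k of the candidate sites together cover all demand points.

Coverage sets (demand points within 14 of each site):
  H1: {C-ζ}
  H2: {C-α, C-γ, C-ε, C-η}
  H3: {C-δ, C-ε, C-ζ}
  H4: {C-β, C-η}
  H5: {C-α, C-γ, C-δ, C-ζ}
No 2 sites suffice: every size-2 union leaves at least one demand point uncovered.
But {H2, H3, H4} covers everything, so the minimum is 3.

3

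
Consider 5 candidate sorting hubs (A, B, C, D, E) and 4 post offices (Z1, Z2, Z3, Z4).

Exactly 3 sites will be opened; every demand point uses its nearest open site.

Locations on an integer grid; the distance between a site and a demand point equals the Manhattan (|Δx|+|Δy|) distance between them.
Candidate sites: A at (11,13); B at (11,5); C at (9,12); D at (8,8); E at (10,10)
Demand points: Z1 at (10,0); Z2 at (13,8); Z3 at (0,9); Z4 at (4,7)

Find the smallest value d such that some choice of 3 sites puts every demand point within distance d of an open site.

9

Open {A, B, D}.
  Farthest demand point is Z3 at distance 9 (to D); all others are ≤ 9.
With {B, C, D} the worst case is 9.
With {B, D, E} the worst case is 9.
No size-3 selection achieves below 9.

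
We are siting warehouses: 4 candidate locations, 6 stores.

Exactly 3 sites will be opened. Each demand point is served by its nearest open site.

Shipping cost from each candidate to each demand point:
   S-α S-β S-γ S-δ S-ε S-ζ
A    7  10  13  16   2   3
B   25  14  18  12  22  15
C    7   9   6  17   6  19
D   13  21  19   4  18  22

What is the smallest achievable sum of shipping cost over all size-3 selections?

31

Open {A, C, D}.
  S-α→A 7, S-β→C 9, S-γ→C 6, S-δ→D 4, S-ε→A 2, S-ζ→A 3  ⇒ total 31.
Compare {A, B, C}: total 39.
Compare {A, B, D}: total 39.
No size-3 selection does better; minimum is 31.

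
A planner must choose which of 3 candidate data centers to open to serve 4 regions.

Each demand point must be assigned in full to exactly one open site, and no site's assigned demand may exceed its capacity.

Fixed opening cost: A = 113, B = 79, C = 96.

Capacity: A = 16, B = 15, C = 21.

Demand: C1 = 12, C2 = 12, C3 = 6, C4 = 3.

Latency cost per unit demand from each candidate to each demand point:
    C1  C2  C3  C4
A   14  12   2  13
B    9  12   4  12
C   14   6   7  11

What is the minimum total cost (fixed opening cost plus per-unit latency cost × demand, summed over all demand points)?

Open {B, C}; cheapest assignment that respects the capacities:
  B (cap 15, load 12): C1 — cost 12×9 = 108
  C (cap 21, load 21): C2, C3, C4 — cost 12×6 + 6×7 + 3×11 = 147
  Shipping 255, fixed 175 → total 430.
  Any other capacity-feasible assignment to {B, C} ships for at least 255.
Compare {A, B, C}: its best feasible assignment gives total 513.
Compare {A, C}: its best feasible assignment gives total 524.
Every other set of open sites that can feasibly serve all demand totals ≥ 513 even under its best assignment. Minimum: 430.

430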